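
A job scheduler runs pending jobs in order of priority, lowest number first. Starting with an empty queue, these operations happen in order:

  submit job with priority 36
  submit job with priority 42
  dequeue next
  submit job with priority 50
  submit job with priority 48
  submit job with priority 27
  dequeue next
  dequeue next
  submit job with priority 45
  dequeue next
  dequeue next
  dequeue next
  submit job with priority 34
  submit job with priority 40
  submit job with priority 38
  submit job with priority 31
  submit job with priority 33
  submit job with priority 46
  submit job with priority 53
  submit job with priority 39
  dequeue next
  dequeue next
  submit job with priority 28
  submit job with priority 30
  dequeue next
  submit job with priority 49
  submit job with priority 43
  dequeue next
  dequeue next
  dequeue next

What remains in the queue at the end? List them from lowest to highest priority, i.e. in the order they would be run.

insert 36 → {36}
insert 42 → {36, 42}
dequeue next → 36; now {42}
insert 50 → {42, 50}
insert 48 → {42, 48, 50}
insert 27 → {27, 42, 48, 50}
dequeue next → 27; now {42, 48, 50}
dequeue next → 42; now {48, 50}
insert 45 → {45, 48, 50}
dequeue next → 45; now {48, 50}
dequeue next → 48; now {50}
dequeue next → 50; now {}
insert 34 → {34}
insert 40 → {34, 40}
insert 38 → {34, 38, 40}
insert 31 → {31, 34, 38, 40}
insert 33 → {31, 33, 34, 38, 40}
insert 46 → {31, 33, 34, 38, 40, 46}
insert 53 → {31, 33, 34, 38, 40, 46, 53}
insert 39 → {31, 33, 34, 38, 39, 40, 46, 53}
dequeue next → 31; now {33, 34, 38, 39, 40, 46, 53}
dequeue next → 33; now {34, 38, 39, 40, 46, 53}
insert 28 → {28, 34, 38, 39, 40, 46, 53}
insert 30 → {28, 30, 34, 38, 39, 40, 46, 53}
dequeue next → 28; now {30, 34, 38, 39, 40, 46, 53}
insert 49 → {30, 34, 38, 39, 40, 46, 49, 53}
insert 43 → {30, 34, 38, 39, 40, 43, 46, 49, 53}
dequeue next → 30; now {34, 38, 39, 40, 43, 46, 49, 53}
dequeue next → 34; now {38, 39, 40, 43, 46, 49, 53}
dequeue next → 38; now {39, 40, 43, 46, 49, 53}

[39, 40, 43, 46, 49, 53]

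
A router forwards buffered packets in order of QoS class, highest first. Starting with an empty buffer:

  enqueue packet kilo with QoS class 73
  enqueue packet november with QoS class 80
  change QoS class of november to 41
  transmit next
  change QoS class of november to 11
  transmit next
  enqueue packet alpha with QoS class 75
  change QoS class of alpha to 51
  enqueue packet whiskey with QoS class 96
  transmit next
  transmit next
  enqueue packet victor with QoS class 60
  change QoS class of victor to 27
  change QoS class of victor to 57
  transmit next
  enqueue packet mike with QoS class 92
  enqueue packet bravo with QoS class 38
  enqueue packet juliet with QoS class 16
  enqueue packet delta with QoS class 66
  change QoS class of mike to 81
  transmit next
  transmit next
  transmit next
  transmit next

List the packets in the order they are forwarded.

[kilo, november, whiskey, alpha, victor, mike, delta, bravo, juliet]

add kilo (QoS class 73) → {kilo:73}
add november (QoS class 80) → {november:80, kilo:73}
update november to QoS class 41 → {kilo:73, november:41}
transmit next → kilo; now {november:41}
update november to QoS class 11 → {november:11}
transmit next → november; now {}
add alpha (QoS class 75) → {alpha:75}
update alpha to QoS class 51 → {alpha:51}
add whiskey (QoS class 96) → {whiskey:96, alpha:51}
transmit next → whiskey; now {alpha:51}
transmit next → alpha; now {}
add victor (QoS class 60) → {victor:60}
update victor to QoS class 27 → {victor:27}
update victor to QoS class 57 → {victor:57}
transmit next → victor; now {}
add mike (QoS class 92) → {mike:92}
add bravo (QoS class 38) → {mike:92, bravo:38}
add juliet (QoS class 16) → {mike:92, bravo:38, juliet:16}
add delta (QoS class 66) → {mike:92, delta:66, bravo:38, juliet:16}
update mike to QoS class 81 → {mike:81, delta:66, bravo:38, juliet:16}
transmit next → mike; now {delta:66, bravo:38, juliet:16}
transmit next → delta; now {bravo:38, juliet:16}
transmit next → bravo; now {juliet:16}
transmit next → juliet; now {}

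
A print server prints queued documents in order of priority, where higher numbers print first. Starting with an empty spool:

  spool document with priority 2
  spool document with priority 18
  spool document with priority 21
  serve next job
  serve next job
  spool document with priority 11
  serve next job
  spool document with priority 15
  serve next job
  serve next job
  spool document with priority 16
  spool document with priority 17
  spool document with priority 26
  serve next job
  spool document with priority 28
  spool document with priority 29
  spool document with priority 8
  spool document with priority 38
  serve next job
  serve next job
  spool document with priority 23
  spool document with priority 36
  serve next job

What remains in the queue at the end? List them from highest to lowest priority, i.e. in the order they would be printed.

[28, 23, 17, 16, 8]

insert 2 → {2}
insert 18 → {18, 2}
insert 21 → {21, 18, 2}
serve next job → 21; now {18, 2}
serve next job → 18; now {2}
insert 11 → {11, 2}
serve next job → 11; now {2}
insert 15 → {15, 2}
serve next job → 15; now {2}
serve next job → 2; now {}
insert 16 → {16}
insert 17 → {17, 16}
insert 26 → {26, 17, 16}
serve next job → 26; now {17, 16}
insert 28 → {28, 17, 16}
insert 29 → {29, 28, 17, 16}
insert 8 → {29, 28, 17, 16, 8}
insert 38 → {38, 29, 28, 17, 16, 8}
serve next job → 38; now {29, 28, 17, 16, 8}
serve next job → 29; now {28, 17, 16, 8}
insert 23 → {28, 23, 17, 16, 8}
insert 36 → {36, 28, 23, 17, 16, 8}
serve next job → 36; now {28, 23, 17, 16, 8}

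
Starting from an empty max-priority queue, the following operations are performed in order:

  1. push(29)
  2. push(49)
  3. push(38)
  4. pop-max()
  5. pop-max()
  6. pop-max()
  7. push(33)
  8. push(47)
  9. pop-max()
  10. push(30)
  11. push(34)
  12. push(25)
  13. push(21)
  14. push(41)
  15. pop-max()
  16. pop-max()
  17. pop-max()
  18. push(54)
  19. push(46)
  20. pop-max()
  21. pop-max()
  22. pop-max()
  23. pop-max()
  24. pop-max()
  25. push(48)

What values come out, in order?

49 → 38 → 29 → 47 → 41 → 34 → 33 → 54 → 46 → 30 → 25 → 21

insert 29 → {29}
insert 49 → {49, 29}
insert 38 → {49, 38, 29}
pop-max → 49; now {38, 29}
pop-max → 38; now {29}
pop-max → 29; now {}
insert 33 → {33}
insert 47 → {47, 33}
pop-max → 47; now {33}
insert 30 → {33, 30}
insert 34 → {34, 33, 30}
insert 25 → {34, 33, 30, 25}
insert 21 → {34, 33, 30, 25, 21}
insert 41 → {41, 34, 33, 30, 25, 21}
pop-max → 41; now {34, 33, 30, 25, 21}
pop-max → 34; now {33, 30, 25, 21}
pop-max → 33; now {30, 25, 21}
insert 54 → {54, 30, 25, 21}
insert 46 → {54, 46, 30, 25, 21}
pop-max → 54; now {46, 30, 25, 21}
pop-max → 46; now {30, 25, 21}
pop-max → 30; now {25, 21}
pop-max → 25; now {21}
pop-max → 21; now {}
insert 48 → {48}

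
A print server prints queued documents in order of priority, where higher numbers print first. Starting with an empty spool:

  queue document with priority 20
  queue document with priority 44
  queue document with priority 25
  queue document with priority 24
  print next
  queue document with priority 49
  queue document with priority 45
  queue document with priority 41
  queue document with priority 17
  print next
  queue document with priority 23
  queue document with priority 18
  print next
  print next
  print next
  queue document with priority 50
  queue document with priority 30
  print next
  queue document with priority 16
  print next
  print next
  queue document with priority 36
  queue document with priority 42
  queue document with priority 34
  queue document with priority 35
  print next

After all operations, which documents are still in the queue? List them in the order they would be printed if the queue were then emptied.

[36, 35, 34, 23, 20, 18, 17, 16]

insert 20 → {20}
insert 44 → {44, 20}
insert 25 → {44, 25, 20}
insert 24 → {44, 25, 24, 20}
print next → 44; now {25, 24, 20}
insert 49 → {49, 25, 24, 20}
insert 45 → {49, 45, 25, 24, 20}
insert 41 → {49, 45, 41, 25, 24, 20}
insert 17 → {49, 45, 41, 25, 24, 20, 17}
print next → 49; now {45, 41, 25, 24, 20, 17}
insert 23 → {45, 41, 25, 24, 23, 20, 17}
insert 18 → {45, 41, 25, 24, 23, 20, 18, 17}
print next → 45; now {41, 25, 24, 23, 20, 18, 17}
print next → 41; now {25, 24, 23, 20, 18, 17}
print next → 25; now {24, 23, 20, 18, 17}
insert 50 → {50, 24, 23, 20, 18, 17}
insert 30 → {50, 30, 24, 23, 20, 18, 17}
print next → 50; now {30, 24, 23, 20, 18, 17}
insert 16 → {30, 24, 23, 20, 18, 17, 16}
print next → 30; now {24, 23, 20, 18, 17, 16}
print next → 24; now {23, 20, 18, 17, 16}
insert 36 → {36, 23, 20, 18, 17, 16}
insert 42 → {42, 36, 23, 20, 18, 17, 16}
insert 34 → {42, 36, 34, 23, 20, 18, 17, 16}
insert 35 → {42, 36, 35, 34, 23, 20, 18, 17, 16}
print next → 42; now {36, 35, 34, 23, 20, 18, 17, 16}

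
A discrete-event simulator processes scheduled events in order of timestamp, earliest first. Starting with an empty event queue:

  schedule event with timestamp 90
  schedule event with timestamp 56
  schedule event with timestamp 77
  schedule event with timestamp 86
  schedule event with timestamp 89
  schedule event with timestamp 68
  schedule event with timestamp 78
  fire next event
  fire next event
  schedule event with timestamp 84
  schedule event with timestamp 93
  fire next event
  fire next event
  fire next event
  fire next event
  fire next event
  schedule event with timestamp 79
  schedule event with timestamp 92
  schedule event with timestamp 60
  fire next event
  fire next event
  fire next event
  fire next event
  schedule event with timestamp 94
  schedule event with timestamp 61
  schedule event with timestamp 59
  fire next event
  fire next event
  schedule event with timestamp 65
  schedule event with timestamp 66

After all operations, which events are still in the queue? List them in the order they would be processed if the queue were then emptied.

65 → 66 → 93 → 94

insert 90 → {90}
insert 56 → {56, 90}
insert 77 → {56, 77, 90}
insert 86 → {56, 77, 86, 90}
insert 89 → {56, 77, 86, 89, 90}
insert 68 → {56, 68, 77, 86, 89, 90}
insert 78 → {56, 68, 77, 78, 86, 89, 90}
fire next event → 56; now {68, 77, 78, 86, 89, 90}
fire next event → 68; now {77, 78, 86, 89, 90}
insert 84 → {77, 78, 84, 86, 89, 90}
insert 93 → {77, 78, 84, 86, 89, 90, 93}
fire next event → 77; now {78, 84, 86, 89, 90, 93}
fire next event → 78; now {84, 86, 89, 90, 93}
fire next event → 84; now {86, 89, 90, 93}
fire next event → 86; now {89, 90, 93}
fire next event → 89; now {90, 93}
insert 79 → {79, 90, 93}
insert 92 → {79, 90, 92, 93}
insert 60 → {60, 79, 90, 92, 93}
fire next event → 60; now {79, 90, 92, 93}
fire next event → 79; now {90, 92, 93}
fire next event → 90; now {92, 93}
fire next event → 92; now {93}
insert 94 → {93, 94}
insert 61 → {61, 93, 94}
insert 59 → {59, 61, 93, 94}
fire next event → 59; now {61, 93, 94}
fire next event → 61; now {93, 94}
insert 65 → {65, 93, 94}
insert 66 → {65, 66, 93, 94}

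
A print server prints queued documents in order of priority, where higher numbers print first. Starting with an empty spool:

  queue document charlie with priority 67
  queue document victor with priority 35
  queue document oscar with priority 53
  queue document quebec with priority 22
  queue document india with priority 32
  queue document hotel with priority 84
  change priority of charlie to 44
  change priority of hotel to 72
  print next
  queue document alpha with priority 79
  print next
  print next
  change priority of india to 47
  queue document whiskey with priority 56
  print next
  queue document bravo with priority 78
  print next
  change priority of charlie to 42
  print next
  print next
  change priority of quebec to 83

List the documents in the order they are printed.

add charlie (priority 67) → {charlie:67}
add victor (priority 35) → {charlie:67, victor:35}
add oscar (priority 53) → {charlie:67, oscar:53, victor:35}
add quebec (priority 22) → {charlie:67, oscar:53, victor:35, quebec:22}
add india (priority 32) → {charlie:67, oscar:53, victor:35, india:32, quebec:22}
add hotel (priority 84) → {hotel:84, charlie:67, oscar:53, victor:35, india:32, quebec:22}
update charlie to priority 44 → {hotel:84, oscar:53, charlie:44, victor:35, india:32, quebec:22}
update hotel to priority 72 → {hotel:72, oscar:53, charlie:44, victor:35, india:32, quebec:22}
print next → hotel; now {oscar:53, charlie:44, victor:35, india:32, quebec:22}
add alpha (priority 79) → {alpha:79, oscar:53, charlie:44, victor:35, india:32, quebec:22}
print next → alpha; now {oscar:53, charlie:44, victor:35, india:32, quebec:22}
print next → oscar; now {charlie:44, victor:35, india:32, quebec:22}
update india to priority 47 → {india:47, charlie:44, victor:35, quebec:22}
add whiskey (priority 56) → {whiskey:56, india:47, charlie:44, victor:35, quebec:22}
print next → whiskey; now {india:47, charlie:44, victor:35, quebec:22}
add bravo (priority 78) → {bravo:78, india:47, charlie:44, victor:35, quebec:22}
print next → bravo; now {india:47, charlie:44, victor:35, quebec:22}
update charlie to priority 42 → {india:47, charlie:42, victor:35, quebec:22}
print next → india; now {charlie:42, victor:35, quebec:22}
print next → charlie; now {victor:35, quebec:22}
update quebec to priority 83 → {quebec:83, victor:35}

[hotel, alpha, oscar, whiskey, bravo, india, charlie]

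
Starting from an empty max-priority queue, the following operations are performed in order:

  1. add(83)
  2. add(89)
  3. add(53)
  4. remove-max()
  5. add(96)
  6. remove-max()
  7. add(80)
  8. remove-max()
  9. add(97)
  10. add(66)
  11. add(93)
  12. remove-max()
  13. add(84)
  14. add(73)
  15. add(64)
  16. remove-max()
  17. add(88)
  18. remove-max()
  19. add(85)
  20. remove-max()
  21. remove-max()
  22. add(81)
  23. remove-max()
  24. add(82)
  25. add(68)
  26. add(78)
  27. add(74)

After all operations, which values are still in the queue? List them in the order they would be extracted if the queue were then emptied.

insert 83 → {83}
insert 89 → {89, 83}
insert 53 → {89, 83, 53}
remove-max → 89; now {83, 53}
insert 96 → {96, 83, 53}
remove-max → 96; now {83, 53}
insert 80 → {83, 80, 53}
remove-max → 83; now {80, 53}
insert 97 → {97, 80, 53}
insert 66 → {97, 80, 66, 53}
insert 93 → {97, 93, 80, 66, 53}
remove-max → 97; now {93, 80, 66, 53}
insert 84 → {93, 84, 80, 66, 53}
insert 73 → {93, 84, 80, 73, 66, 53}
insert 64 → {93, 84, 80, 73, 66, 64, 53}
remove-max → 93; now {84, 80, 73, 66, 64, 53}
insert 88 → {88, 84, 80, 73, 66, 64, 53}
remove-max → 88; now {84, 80, 73, 66, 64, 53}
insert 85 → {85, 84, 80, 73, 66, 64, 53}
remove-max → 85; now {84, 80, 73, 66, 64, 53}
remove-max → 84; now {80, 73, 66, 64, 53}
insert 81 → {81, 80, 73, 66, 64, 53}
remove-max → 81; now {80, 73, 66, 64, 53}
insert 82 → {82, 80, 73, 66, 64, 53}
insert 68 → {82, 80, 73, 68, 66, 64, 53}
insert 78 → {82, 80, 78, 73, 68, 66, 64, 53}
insert 74 → {82, 80, 78, 74, 73, 68, 66, 64, 53}

82 → 80 → 78 → 74 → 73 → 68 → 66 → 64 → 53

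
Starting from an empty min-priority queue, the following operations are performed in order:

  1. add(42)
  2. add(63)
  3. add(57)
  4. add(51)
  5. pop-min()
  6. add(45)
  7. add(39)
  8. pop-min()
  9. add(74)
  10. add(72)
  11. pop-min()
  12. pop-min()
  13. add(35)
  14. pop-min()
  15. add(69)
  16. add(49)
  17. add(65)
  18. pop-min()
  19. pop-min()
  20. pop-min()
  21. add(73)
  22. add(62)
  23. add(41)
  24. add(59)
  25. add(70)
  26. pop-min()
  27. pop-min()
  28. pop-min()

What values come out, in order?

insert 42 → {42}
insert 63 → {42, 63}
insert 57 → {42, 57, 63}
insert 51 → {42, 51, 57, 63}
pop-min → 42; now {51, 57, 63}
insert 45 → {45, 51, 57, 63}
insert 39 → {39, 45, 51, 57, 63}
pop-min → 39; now {45, 51, 57, 63}
insert 74 → {45, 51, 57, 63, 74}
insert 72 → {45, 51, 57, 63, 72, 74}
pop-min → 45; now {51, 57, 63, 72, 74}
pop-min → 51; now {57, 63, 72, 74}
insert 35 → {35, 57, 63, 72, 74}
pop-min → 35; now {57, 63, 72, 74}
insert 69 → {57, 63, 69, 72, 74}
insert 49 → {49, 57, 63, 69, 72, 74}
insert 65 → {49, 57, 63, 65, 69, 72, 74}
pop-min → 49; now {57, 63, 65, 69, 72, 74}
pop-min → 57; now {63, 65, 69, 72, 74}
pop-min → 63; now {65, 69, 72, 74}
insert 73 → {65, 69, 72, 73, 74}
insert 62 → {62, 65, 69, 72, 73, 74}
insert 41 → {41, 62, 65, 69, 72, 73, 74}
insert 59 → {41, 59, 62, 65, 69, 72, 73, 74}
insert 70 → {41, 59, 62, 65, 69, 70, 72, 73, 74}
pop-min → 41; now {59, 62, 65, 69, 70, 72, 73, 74}
pop-min → 59; now {62, 65, 69, 70, 72, 73, 74}
pop-min → 62; now {65, 69, 70, 72, 73, 74}

[42, 39, 45, 51, 35, 49, 57, 63, 41, 59, 62]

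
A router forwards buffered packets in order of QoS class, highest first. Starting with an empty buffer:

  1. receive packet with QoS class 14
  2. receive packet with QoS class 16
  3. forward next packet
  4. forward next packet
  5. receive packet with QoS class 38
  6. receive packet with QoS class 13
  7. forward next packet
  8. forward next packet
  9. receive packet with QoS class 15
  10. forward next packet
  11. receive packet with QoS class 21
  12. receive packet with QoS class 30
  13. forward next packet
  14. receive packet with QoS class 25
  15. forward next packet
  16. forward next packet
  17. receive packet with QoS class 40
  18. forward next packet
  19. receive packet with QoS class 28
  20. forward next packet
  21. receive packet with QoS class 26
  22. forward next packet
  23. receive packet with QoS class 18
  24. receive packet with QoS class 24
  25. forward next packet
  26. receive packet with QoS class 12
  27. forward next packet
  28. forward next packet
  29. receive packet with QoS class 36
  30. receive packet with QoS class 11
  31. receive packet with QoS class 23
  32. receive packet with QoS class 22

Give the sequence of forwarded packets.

insert 14 → {14}
insert 16 → {16, 14}
forward next packet → 16; now {14}
forward next packet → 14; now {}
insert 38 → {38}
insert 13 → {38, 13}
forward next packet → 38; now {13}
forward next packet → 13; now {}
insert 15 → {15}
forward next packet → 15; now {}
insert 21 → {21}
insert 30 → {30, 21}
forward next packet → 30; now {21}
insert 25 → {25, 21}
forward next packet → 25; now {21}
forward next packet → 21; now {}
insert 40 → {40}
forward next packet → 40; now {}
insert 28 → {28}
forward next packet → 28; now {}
insert 26 → {26}
forward next packet → 26; now {}
insert 18 → {18}
insert 24 → {24, 18}
forward next packet → 24; now {18}
insert 12 → {18, 12}
forward next packet → 18; now {12}
forward next packet → 12; now {}
insert 36 → {36}
insert 11 → {36, 11}
insert 23 → {36, 23, 11}
insert 22 → {36, 23, 22, 11}

16 → 14 → 38 → 13 → 15 → 30 → 25 → 21 → 40 → 28 → 26 → 24 → 18 → 12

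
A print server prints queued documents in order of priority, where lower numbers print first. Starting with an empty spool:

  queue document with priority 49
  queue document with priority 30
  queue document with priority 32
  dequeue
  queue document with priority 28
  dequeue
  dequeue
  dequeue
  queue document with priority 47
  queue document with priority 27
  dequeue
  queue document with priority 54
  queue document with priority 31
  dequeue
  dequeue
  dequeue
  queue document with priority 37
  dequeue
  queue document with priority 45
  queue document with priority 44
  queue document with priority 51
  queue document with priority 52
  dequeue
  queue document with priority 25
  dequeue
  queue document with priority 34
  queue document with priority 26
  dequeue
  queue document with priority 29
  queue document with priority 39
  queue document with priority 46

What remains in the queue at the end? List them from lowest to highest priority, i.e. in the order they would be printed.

insert 49 → {49}
insert 30 → {30, 49}
insert 32 → {30, 32, 49}
dequeue → 30; now {32, 49}
insert 28 → {28, 32, 49}
dequeue → 28; now {32, 49}
dequeue → 32; now {49}
dequeue → 49; now {}
insert 47 → {47}
insert 27 → {27, 47}
dequeue → 27; now {47}
insert 54 → {47, 54}
insert 31 → {31, 47, 54}
dequeue → 31; now {47, 54}
dequeue → 47; now {54}
dequeue → 54; now {}
insert 37 → {37}
dequeue → 37; now {}
insert 45 → {45}
insert 44 → {44, 45}
insert 51 → {44, 45, 51}
insert 52 → {44, 45, 51, 52}
dequeue → 44; now {45, 51, 52}
insert 25 → {25, 45, 51, 52}
dequeue → 25; now {45, 51, 52}
insert 34 → {34, 45, 51, 52}
insert 26 → {26, 34, 45, 51, 52}
dequeue → 26; now {34, 45, 51, 52}
insert 29 → {29, 34, 45, 51, 52}
insert 39 → {29, 34, 39, 45, 51, 52}
insert 46 → {29, 34, 39, 45, 46, 51, 52}

29, 34, 39, 45, 46, 51, 52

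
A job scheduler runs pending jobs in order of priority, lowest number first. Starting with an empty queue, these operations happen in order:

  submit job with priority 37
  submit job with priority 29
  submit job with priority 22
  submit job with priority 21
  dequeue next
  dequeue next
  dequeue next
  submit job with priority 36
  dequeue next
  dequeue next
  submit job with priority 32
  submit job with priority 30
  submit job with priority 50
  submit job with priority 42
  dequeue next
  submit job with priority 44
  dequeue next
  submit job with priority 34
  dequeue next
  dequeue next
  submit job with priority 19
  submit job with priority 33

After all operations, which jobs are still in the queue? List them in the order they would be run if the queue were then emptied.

insert 37 → {37}
insert 29 → {29, 37}
insert 22 → {22, 29, 37}
insert 21 → {21, 22, 29, 37}
dequeue next → 21; now {22, 29, 37}
dequeue next → 22; now {29, 37}
dequeue next → 29; now {37}
insert 36 → {36, 37}
dequeue next → 36; now {37}
dequeue next → 37; now {}
insert 32 → {32}
insert 30 → {30, 32}
insert 50 → {30, 32, 50}
insert 42 → {30, 32, 42, 50}
dequeue next → 30; now {32, 42, 50}
insert 44 → {32, 42, 44, 50}
dequeue next → 32; now {42, 44, 50}
insert 34 → {34, 42, 44, 50}
dequeue next → 34; now {42, 44, 50}
dequeue next → 42; now {44, 50}
insert 19 → {19, 44, 50}
insert 33 → {19, 33, 44, 50}

19, 33, 44, 50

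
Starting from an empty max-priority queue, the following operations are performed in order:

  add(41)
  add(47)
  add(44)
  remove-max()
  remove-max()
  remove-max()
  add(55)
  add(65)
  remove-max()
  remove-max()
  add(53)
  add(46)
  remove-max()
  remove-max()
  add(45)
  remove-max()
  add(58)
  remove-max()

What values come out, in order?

insert 41 → {41}
insert 47 → {47, 41}
insert 44 → {47, 44, 41}
remove-max → 47; now {44, 41}
remove-max → 44; now {41}
remove-max → 41; now {}
insert 55 → {55}
insert 65 → {65, 55}
remove-max → 65; now {55}
remove-max → 55; now {}
insert 53 → {53}
insert 46 → {53, 46}
remove-max → 53; now {46}
remove-max → 46; now {}
insert 45 → {45}
remove-max → 45; now {}
insert 58 → {58}
remove-max → 58; now {}

47 → 44 → 41 → 65 → 55 → 53 → 46 → 45 → 58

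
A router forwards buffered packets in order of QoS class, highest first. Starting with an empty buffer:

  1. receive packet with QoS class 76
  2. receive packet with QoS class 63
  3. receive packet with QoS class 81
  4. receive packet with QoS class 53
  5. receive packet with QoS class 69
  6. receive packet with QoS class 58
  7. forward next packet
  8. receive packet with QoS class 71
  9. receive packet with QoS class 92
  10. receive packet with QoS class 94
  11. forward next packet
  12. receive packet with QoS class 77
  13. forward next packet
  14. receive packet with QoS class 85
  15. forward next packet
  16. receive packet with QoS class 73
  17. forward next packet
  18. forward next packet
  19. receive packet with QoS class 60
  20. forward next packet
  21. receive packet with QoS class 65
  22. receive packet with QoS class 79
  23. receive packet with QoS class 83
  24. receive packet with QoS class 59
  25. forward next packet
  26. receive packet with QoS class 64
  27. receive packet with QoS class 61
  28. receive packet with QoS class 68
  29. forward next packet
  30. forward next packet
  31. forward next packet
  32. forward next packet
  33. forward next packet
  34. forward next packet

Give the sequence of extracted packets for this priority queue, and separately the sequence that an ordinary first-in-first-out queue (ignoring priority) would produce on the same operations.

priority queue: 81, 94, 92, 85, 77, 76, 73, 83, 79, 71, 69, 68, 65, 64; FIFO queue: 76, 63, 81, 53, 69, 58, 71, 92, 94, 77, 85, 73, 60, 65

insert 76 → {76}
insert 63 → {76, 63}
insert 81 → {81, 76, 63}
insert 53 → {81, 76, 63, 53}
insert 69 → {81, 76, 69, 63, 53}
insert 58 → {81, 76, 69, 63, 58, 53}
forward next packet → 81; now {76, 69, 63, 58, 53}
insert 71 → {76, 71, 69, 63, 58, 53}
insert 92 → {92, 76, 71, 69, 63, 58, 53}
insert 94 → {94, 92, 76, 71, 69, 63, 58, 53}
forward next packet → 94; now {92, 76, 71, 69, 63, 58, 53}
insert 77 → {92, 77, 76, 71, 69, 63, 58, 53}
forward next packet → 92; now {77, 76, 71, 69, 63, 58, 53}
insert 85 → {85, 77, 76, 71, 69, 63, 58, 53}
forward next packet → 85; now {77, 76, 71, 69, 63, 58, 53}
insert 73 → {77, 76, 73, 71, 69, 63, 58, 53}
forward next packet → 77; now {76, 73, 71, 69, 63, 58, 53}
forward next packet → 76; now {73, 71, 69, 63, 58, 53}
insert 60 → {73, 71, 69, 63, 60, 58, 53}
forward next packet → 73; now {71, 69, 63, 60, 58, 53}
insert 65 → {71, 69, 65, 63, 60, 58, 53}
insert 79 → {79, 71, 69, 65, 63, 60, 58, 53}
insert 83 → {83, 79, 71, 69, 65, 63, 60, 58, 53}
insert 59 → {83, 79, 71, 69, 65, 63, 60, 59, 58, 53}
forward next packet → 83; now {79, 71, 69, 65, 63, 60, 59, 58, 53}
insert 64 → {79, 71, 69, 65, 64, 63, 60, 59, 58, 53}
insert 61 → {79, 71, 69, 65, 64, 63, 61, 60, 59, 58, 53}
insert 68 → {79, 71, 69, 68, 65, 64, 63, 61, 60, 59, 58, 53}
forward next packet → 79; now {71, 69, 68, 65, 64, 63, 61, 60, 59, 58, 53}
forward next packet → 71; now {69, 68, 65, 64, 63, 61, 60, 59, 58, 53}
forward next packet → 69; now {68, 65, 64, 63, 61, 60, 59, 58, 53}
forward next packet → 68; now {65, 64, 63, 61, 60, 59, 58, 53}
forward next packet → 65; now {64, 63, 61, 60, 59, 58, 53}
forward next packet → 64; now {63, 61, 60, 59, 58, 53}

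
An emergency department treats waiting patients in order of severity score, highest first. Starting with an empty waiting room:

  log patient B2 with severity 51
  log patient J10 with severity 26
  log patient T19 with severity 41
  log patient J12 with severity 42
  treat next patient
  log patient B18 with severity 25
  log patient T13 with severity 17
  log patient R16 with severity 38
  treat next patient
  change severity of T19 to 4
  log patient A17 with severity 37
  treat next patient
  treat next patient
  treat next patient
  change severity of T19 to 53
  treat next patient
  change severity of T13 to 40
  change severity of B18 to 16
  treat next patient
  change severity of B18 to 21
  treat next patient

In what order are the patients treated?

B2, J12, R16, A17, J10, T19, T13, B18

add B2 (severity 51) → {B2:51}
add J10 (severity 26) → {B2:51, J10:26}
add T19 (severity 41) → {B2:51, T19:41, J10:26}
add J12 (severity 42) → {B2:51, J12:42, T19:41, J10:26}
treat next patient → B2; now {J12:42, T19:41, J10:26}
add B18 (severity 25) → {J12:42, T19:41, J10:26, B18:25}
add T13 (severity 17) → {J12:42, T19:41, J10:26, B18:25, T13:17}
add R16 (severity 38) → {J12:42, T19:41, R16:38, J10:26, B18:25, T13:17}
treat next patient → J12; now {T19:41, R16:38, J10:26, B18:25, T13:17}
update T19 to severity 4 → {R16:38, J10:26, B18:25, T13:17, T19:4}
add A17 (severity 37) → {R16:38, A17:37, J10:26, B18:25, T13:17, T19:4}
treat next patient → R16; now {A17:37, J10:26, B18:25, T13:17, T19:4}
treat next patient → A17; now {J10:26, B18:25, T13:17, T19:4}
treat next patient → J10; now {B18:25, T13:17, T19:4}
update T19 to severity 53 → {T19:53, B18:25, T13:17}
treat next patient → T19; now {B18:25, T13:17}
update T13 to severity 40 → {T13:40, B18:25}
update B18 to severity 16 → {T13:40, B18:16}
treat next patient → T13; now {B18:16}
update B18 to severity 21 → {B18:21}
treat next patient → B18; now {}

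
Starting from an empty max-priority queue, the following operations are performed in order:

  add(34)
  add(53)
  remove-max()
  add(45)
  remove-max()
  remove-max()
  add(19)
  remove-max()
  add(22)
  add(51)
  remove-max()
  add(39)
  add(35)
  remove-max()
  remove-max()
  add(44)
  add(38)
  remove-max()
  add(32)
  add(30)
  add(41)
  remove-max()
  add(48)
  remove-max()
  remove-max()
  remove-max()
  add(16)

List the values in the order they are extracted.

[53, 45, 34, 19, 51, 39, 35, 44, 41, 48, 38, 32]

insert 34 → {34}
insert 53 → {53, 34}
remove-max → 53; now {34}
insert 45 → {45, 34}
remove-max → 45; now {34}
remove-max → 34; now {}
insert 19 → {19}
remove-max → 19; now {}
insert 22 → {22}
insert 51 → {51, 22}
remove-max → 51; now {22}
insert 39 → {39, 22}
insert 35 → {39, 35, 22}
remove-max → 39; now {35, 22}
remove-max → 35; now {22}
insert 44 → {44, 22}
insert 38 → {44, 38, 22}
remove-max → 44; now {38, 22}
insert 32 → {38, 32, 22}
insert 30 → {38, 32, 30, 22}
insert 41 → {41, 38, 32, 30, 22}
remove-max → 41; now {38, 32, 30, 22}
insert 48 → {48, 38, 32, 30, 22}
remove-max → 48; now {38, 32, 30, 22}
remove-max → 38; now {32, 30, 22}
remove-max → 32; now {30, 22}
insert 16 → {30, 22, 16}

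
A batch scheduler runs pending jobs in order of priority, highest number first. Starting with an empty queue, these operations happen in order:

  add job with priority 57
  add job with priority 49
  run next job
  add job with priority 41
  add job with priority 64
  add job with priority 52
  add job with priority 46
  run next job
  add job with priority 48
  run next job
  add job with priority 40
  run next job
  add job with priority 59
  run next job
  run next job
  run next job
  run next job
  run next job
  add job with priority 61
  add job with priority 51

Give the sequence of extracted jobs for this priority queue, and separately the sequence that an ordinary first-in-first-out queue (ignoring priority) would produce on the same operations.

priority queue: 57, 64, 52, 49, 59, 48, 46, 41, 40; FIFO queue: 57 → 49 → 41 → 64 → 52 → 46 → 48 → 40 → 59

insert 57 → {57}
insert 49 → {57, 49}
run next job → 57; now {49}
insert 41 → {49, 41}
insert 64 → {64, 49, 41}
insert 52 → {64, 52, 49, 41}
insert 46 → {64, 52, 49, 46, 41}
run next job → 64; now {52, 49, 46, 41}
insert 48 → {52, 49, 48, 46, 41}
run next job → 52; now {49, 48, 46, 41}
insert 40 → {49, 48, 46, 41, 40}
run next job → 49; now {48, 46, 41, 40}
insert 59 → {59, 48, 46, 41, 40}
run next job → 59; now {48, 46, 41, 40}
run next job → 48; now {46, 41, 40}
run next job → 46; now {41, 40}
run next job → 41; now {40}
run next job → 40; now {}
insert 61 → {61}
insert 51 → {61, 51}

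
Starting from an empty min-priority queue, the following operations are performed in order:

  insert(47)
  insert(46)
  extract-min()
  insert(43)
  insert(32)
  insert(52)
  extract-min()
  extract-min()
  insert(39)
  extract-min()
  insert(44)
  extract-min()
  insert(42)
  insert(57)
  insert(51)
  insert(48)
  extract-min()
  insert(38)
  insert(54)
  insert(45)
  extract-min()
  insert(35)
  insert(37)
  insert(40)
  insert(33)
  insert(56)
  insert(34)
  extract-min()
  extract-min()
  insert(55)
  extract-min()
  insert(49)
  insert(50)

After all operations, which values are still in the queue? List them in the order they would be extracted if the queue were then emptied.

37 → 40 → 45 → 47 → 48 → 49 → 50 → 51 → 52 → 54 → 55 → 56 → 57

insert 47 → {47}
insert 46 → {46, 47}
extract-min → 46; now {47}
insert 43 → {43, 47}
insert 32 → {32, 43, 47}
insert 52 → {32, 43, 47, 52}
extract-min → 32; now {43, 47, 52}
extract-min → 43; now {47, 52}
insert 39 → {39, 47, 52}
extract-min → 39; now {47, 52}
insert 44 → {44, 47, 52}
extract-min → 44; now {47, 52}
insert 42 → {42, 47, 52}
insert 57 → {42, 47, 52, 57}
insert 51 → {42, 47, 51, 52, 57}
insert 48 → {42, 47, 48, 51, 52, 57}
extract-min → 42; now {47, 48, 51, 52, 57}
insert 38 → {38, 47, 48, 51, 52, 57}
insert 54 → {38, 47, 48, 51, 52, 54, 57}
insert 45 → {38, 45, 47, 48, 51, 52, 54, 57}
extract-min → 38; now {45, 47, 48, 51, 52, 54, 57}
insert 35 → {35, 45, 47, 48, 51, 52, 54, 57}
insert 37 → {35, 37, 45, 47, 48, 51, 52, 54, 57}
insert 40 → {35, 37, 40, 45, 47, 48, 51, 52, 54, 57}
insert 33 → {33, 35, 37, 40, 45, 47, 48, 51, 52, 54, 57}
insert 56 → {33, 35, 37, 40, 45, 47, 48, 51, 52, 54, 56, 57}
insert 34 → {33, 34, 35, 37, 40, 45, 47, 48, 51, 52, 54, 56, 57}
extract-min → 33; now {34, 35, 37, 40, 45, 47, 48, 51, 52, 54, 56, 57}
extract-min → 34; now {35, 37, 40, 45, 47, 48, 51, 52, 54, 56, 57}
insert 55 → {35, 37, 40, 45, 47, 48, 51, 52, 54, 55, 56, 57}
extract-min → 35; now {37, 40, 45, 47, 48, 51, 52, 54, 55, 56, 57}
insert 49 → {37, 40, 45, 47, 48, 49, 51, 52, 54, 55, 56, 57}
insert 50 → {37, 40, 45, 47, 48, 49, 50, 51, 52, 54, 55, 56, 57}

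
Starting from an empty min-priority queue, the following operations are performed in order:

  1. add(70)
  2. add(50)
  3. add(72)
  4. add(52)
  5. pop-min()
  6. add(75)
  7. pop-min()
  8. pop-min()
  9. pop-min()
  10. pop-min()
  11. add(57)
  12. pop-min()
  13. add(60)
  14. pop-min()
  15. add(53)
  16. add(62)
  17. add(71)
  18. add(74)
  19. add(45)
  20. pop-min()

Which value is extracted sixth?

insert 70 → {70}
insert 50 → {50, 70}
insert 72 → {50, 70, 72}
insert 52 → {50, 52, 70, 72}
pop-min → 50; now {52, 70, 72}
insert 75 → {52, 70, 72, 75}
pop-min → 52; now {70, 72, 75}
pop-min → 70; now {72, 75}
pop-min → 72; now {75}
pop-min → 75; now {}
insert 57 → {57}
pop-min → 57; now {}
insert 60 → {60}
pop-min → 60; now {}
insert 53 → {53}
insert 62 → {53, 62}
insert 71 → {53, 62, 71}
insert 74 → {53, 62, 71, 74}
insert 45 → {45, 53, 62, 71, 74}
pop-min → 45; now {53, 62, 71, 74}

57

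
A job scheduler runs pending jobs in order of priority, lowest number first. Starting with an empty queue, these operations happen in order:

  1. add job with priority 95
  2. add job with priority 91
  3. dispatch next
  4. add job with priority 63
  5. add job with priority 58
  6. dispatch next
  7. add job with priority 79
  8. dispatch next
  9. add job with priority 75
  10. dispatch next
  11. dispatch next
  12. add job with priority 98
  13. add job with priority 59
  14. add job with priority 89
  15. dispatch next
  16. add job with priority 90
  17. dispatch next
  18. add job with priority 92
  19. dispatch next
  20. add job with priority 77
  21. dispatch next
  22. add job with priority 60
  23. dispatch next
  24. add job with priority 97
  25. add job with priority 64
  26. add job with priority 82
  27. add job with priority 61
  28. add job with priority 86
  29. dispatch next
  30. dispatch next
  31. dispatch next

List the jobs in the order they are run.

insert 95 → {95}
insert 91 → {91, 95}
dispatch next → 91; now {95}
insert 63 → {63, 95}
insert 58 → {58, 63, 95}
dispatch next → 58; now {63, 95}
insert 79 → {63, 79, 95}
dispatch next → 63; now {79, 95}
insert 75 → {75, 79, 95}
dispatch next → 75; now {79, 95}
dispatch next → 79; now {95}
insert 98 → {95, 98}
insert 59 → {59, 95, 98}
insert 89 → {59, 89, 95, 98}
dispatch next → 59; now {89, 95, 98}
insert 90 → {89, 90, 95, 98}
dispatch next → 89; now {90, 95, 98}
insert 92 → {90, 92, 95, 98}
dispatch next → 90; now {92, 95, 98}
insert 77 → {77, 92, 95, 98}
dispatch next → 77; now {92, 95, 98}
insert 60 → {60, 92, 95, 98}
dispatch next → 60; now {92, 95, 98}
insert 97 → {92, 95, 97, 98}
insert 64 → {64, 92, 95, 97, 98}
insert 82 → {64, 82, 92, 95, 97, 98}
insert 61 → {61, 64, 82, 92, 95, 97, 98}
insert 86 → {61, 64, 82, 86, 92, 95, 97, 98}
dispatch next → 61; now {64, 82, 86, 92, 95, 97, 98}
dispatch next → 64; now {82, 86, 92, 95, 97, 98}
dispatch next → 82; now {86, 92, 95, 97, 98}

[91, 58, 63, 75, 79, 59, 89, 90, 77, 60, 61, 64, 82]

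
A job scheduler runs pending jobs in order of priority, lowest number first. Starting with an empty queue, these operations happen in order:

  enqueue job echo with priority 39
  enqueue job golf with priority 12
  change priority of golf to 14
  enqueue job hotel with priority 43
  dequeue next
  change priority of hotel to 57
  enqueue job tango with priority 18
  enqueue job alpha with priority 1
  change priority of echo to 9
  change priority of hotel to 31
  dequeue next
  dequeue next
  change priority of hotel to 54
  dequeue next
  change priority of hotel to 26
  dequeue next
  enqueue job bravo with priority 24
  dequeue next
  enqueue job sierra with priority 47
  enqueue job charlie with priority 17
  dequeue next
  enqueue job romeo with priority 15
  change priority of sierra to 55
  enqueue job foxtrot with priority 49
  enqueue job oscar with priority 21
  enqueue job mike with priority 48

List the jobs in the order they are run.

[golf, alpha, echo, tango, hotel, bravo, charlie]

add echo (priority 39) → {echo:39}
add golf (priority 12) → {golf:12, echo:39}
update golf to priority 14 → {golf:14, echo:39}
add hotel (priority 43) → {golf:14, echo:39, hotel:43}
dequeue next → golf; now {echo:39, hotel:43}
update hotel to priority 57 → {echo:39, hotel:57}
add tango (priority 18) → {tango:18, echo:39, hotel:57}
add alpha (priority 1) → {alpha:1, tango:18, echo:39, hotel:57}
update echo to priority 9 → {alpha:1, echo:9, tango:18, hotel:57}
update hotel to priority 31 → {alpha:1, echo:9, tango:18, hotel:31}
dequeue next → alpha; now {echo:9, tango:18, hotel:31}
dequeue next → echo; now {tango:18, hotel:31}
update hotel to priority 54 → {tango:18, hotel:54}
dequeue next → tango; now {hotel:54}
update hotel to priority 26 → {hotel:26}
dequeue next → hotel; now {}
add bravo (priority 24) → {bravo:24}
dequeue next → bravo; now {}
add sierra (priority 47) → {sierra:47}
add charlie (priority 17) → {charlie:17, sierra:47}
dequeue next → charlie; now {sierra:47}
add romeo (priority 15) → {romeo:15, sierra:47}
update sierra to priority 55 → {romeo:15, sierra:55}
add foxtrot (priority 49) → {romeo:15, foxtrot:49, sierra:55}
add oscar (priority 21) → {romeo:15, oscar:21, foxtrot:49, sierra:55}
add mike (priority 48) → {romeo:15, oscar:21, mike:48, foxtrot:49, sierra:55}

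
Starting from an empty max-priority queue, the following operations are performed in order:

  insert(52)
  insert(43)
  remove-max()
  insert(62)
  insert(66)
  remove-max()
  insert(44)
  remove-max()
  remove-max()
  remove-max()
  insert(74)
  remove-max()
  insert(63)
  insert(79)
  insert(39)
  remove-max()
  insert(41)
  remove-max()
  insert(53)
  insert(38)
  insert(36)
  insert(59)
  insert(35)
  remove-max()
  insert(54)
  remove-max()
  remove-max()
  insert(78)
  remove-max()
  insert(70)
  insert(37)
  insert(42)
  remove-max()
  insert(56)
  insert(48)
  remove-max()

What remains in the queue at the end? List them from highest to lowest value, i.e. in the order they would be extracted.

insert 52 → {52}
insert 43 → {52, 43}
remove-max → 52; now {43}
insert 62 → {62, 43}
insert 66 → {66, 62, 43}
remove-max → 66; now {62, 43}
insert 44 → {62, 44, 43}
remove-max → 62; now {44, 43}
remove-max → 44; now {43}
remove-max → 43; now {}
insert 74 → {74}
remove-max → 74; now {}
insert 63 → {63}
insert 79 → {79, 63}
insert 39 → {79, 63, 39}
remove-max → 79; now {63, 39}
insert 41 → {63, 41, 39}
remove-max → 63; now {41, 39}
insert 53 → {53, 41, 39}
insert 38 → {53, 41, 39, 38}
insert 36 → {53, 41, 39, 38, 36}
insert 59 → {59, 53, 41, 39, 38, 36}
insert 35 → {59, 53, 41, 39, 38, 36, 35}
remove-max → 59; now {53, 41, 39, 38, 36, 35}
insert 54 → {54, 53, 41, 39, 38, 36, 35}
remove-max → 54; now {53, 41, 39, 38, 36, 35}
remove-max → 53; now {41, 39, 38, 36, 35}
insert 78 → {78, 41, 39, 38, 36, 35}
remove-max → 78; now {41, 39, 38, 36, 35}
insert 70 → {70, 41, 39, 38, 36, 35}
insert 37 → {70, 41, 39, 38, 37, 36, 35}
insert 42 → {70, 42, 41, 39, 38, 37, 36, 35}
remove-max → 70; now {42, 41, 39, 38, 37, 36, 35}
insert 56 → {56, 42, 41, 39, 38, 37, 36, 35}
insert 48 → {56, 48, 42, 41, 39, 38, 37, 36, 35}
remove-max → 56; now {48, 42, 41, 39, 38, 37, 36, 35}

[48, 42, 41, 39, 38, 37, 36, 35]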